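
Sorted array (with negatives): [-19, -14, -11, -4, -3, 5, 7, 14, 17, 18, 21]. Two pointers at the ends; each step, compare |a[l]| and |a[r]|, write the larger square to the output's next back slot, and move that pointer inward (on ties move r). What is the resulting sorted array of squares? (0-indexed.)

[9, 16, 25, 49, 121, 196, 196, 289, 324, 361, 441]

l=0 r=10: |-19|<=|21| out[10]=441, r--
l=0 r=9: |-19|>|18| out[9]=361, l++
l=1 r=9: |-14|<=|18| out[8]=324, r--
l=1 r=8: |-14|<=|17| out[7]=289, r--
l=1 r=7: |-14|<=|14| out[6]=196, r--
l=1 r=6: |-14|>|7| out[5]=196, l++
l=2 r=6: |-11|>|7| out[4]=121, l++
l=3 r=6: |-4|<=|7| out[3]=49, r--
l=3 r=5: |-4|<=|5| out[2]=25, r--
l=3 r=4: |-4|>|-3| out[1]=16, l++
l=4 r=4: |-3|<=|-3| out[0]=9, r--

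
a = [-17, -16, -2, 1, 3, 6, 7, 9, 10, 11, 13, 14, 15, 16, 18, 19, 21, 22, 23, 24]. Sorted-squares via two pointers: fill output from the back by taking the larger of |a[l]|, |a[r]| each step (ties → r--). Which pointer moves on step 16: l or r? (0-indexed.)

[0,19] |-17|<=|24| out[19]=576 → r--
[0,18] |-17|<=|23| out[18]=529 → r--
[0,17] |-17|<=|22| out[17]=484 → r--
[0,16] |-17|<=|21| out[16]=441 → r--
[0,15] |-17|<=|19| out[15]=361 → r--
[0,14] |-17|<=|18| out[14]=324 → r--
[0,13] |-17|>|16| out[13]=289 → l++
[1,13] |-16|<=|16| out[12]=256 → r--
[1,12] |-16|>|15| out[11]=256 → l++
[2,12] |-2|<=|15| out[10]=225 → r--
[2,11] |-2|<=|14| out[9]=196 → r--
[2,10] |-2|<=|13| out[8]=169 → r--
[2,9] |-2|<=|11| out[7]=121 → r--
[2,8] |-2|<=|10| out[6]=100 → r--
[2,7] |-2|<=|9| out[5]=81 → r--
[2,6] |-2|<=|7| out[4]=49 → r--

r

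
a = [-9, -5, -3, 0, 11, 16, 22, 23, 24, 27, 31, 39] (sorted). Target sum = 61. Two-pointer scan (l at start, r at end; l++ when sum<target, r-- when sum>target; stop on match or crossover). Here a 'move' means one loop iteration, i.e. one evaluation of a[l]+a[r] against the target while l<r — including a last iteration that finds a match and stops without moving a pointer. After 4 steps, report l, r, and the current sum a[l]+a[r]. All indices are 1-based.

[1,12] -9+39=30 <61 → l++
[2,12] -5+39=34 <61 → l++
[3,12] -3+39=36 <61 → l++
[4,12] 0+39=39 <61 → l++

l=5, r=12, sum=50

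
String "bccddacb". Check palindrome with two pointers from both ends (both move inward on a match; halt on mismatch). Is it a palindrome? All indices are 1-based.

[1,8] 'b'=='b' → l++,r--
[2,7] 'c'=='c' → l++,r--
[3,6] 'c'!='a' → stop

not a palindrome (mismatch at 3,6)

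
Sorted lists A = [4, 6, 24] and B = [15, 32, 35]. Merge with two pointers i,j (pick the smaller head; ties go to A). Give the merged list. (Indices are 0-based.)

[4, 6, 15, 24, 32, 35]

[i=0,j=0] A[i]=4<=B[j]=15 take 4 → i++
[i=1,j=0] A[i]=6<=B[j]=15 take 6 → i++
[i=2,j=0] A[i]=24>B[j]=15 take 15 → j++
[i=2,j=1] A[i]=24<=B[j]=32 take 24 → i++
[i=3,j=1] A done, take B[j]=32 → j++
[i=3,j=2] A done, take B[j]=35 → j++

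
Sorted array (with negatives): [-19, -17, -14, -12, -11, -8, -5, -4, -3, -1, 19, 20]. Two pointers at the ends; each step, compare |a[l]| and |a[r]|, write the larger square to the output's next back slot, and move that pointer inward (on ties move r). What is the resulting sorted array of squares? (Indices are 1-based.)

[1,12] |-19|<=|20| out[12]=400 → r--
[1,11] |-19|<=|19| out[11]=361 → r--
[1,10] |-19|>|-1| out[10]=361 → l++
[2,10] |-17|>|-1| out[9]=289 → l++
[3,10] |-14|>|-1| out[8]=196 → l++
[4,10] |-12|>|-1| out[7]=144 → l++
[5,10] |-11|>|-1| out[6]=121 → l++
[6,10] |-8|>|-1| out[5]=64 → l++
[7,10] |-5|>|-1| out[4]=25 → l++
[8,10] |-4|>|-1| out[3]=16 → l++
[9,10] |-3|>|-1| out[2]=9 → l++
[10,10] |-1|<=|-1| out[1]=1 → r--

[1, 9, 16, 25, 64, 121, 144, 196, 289, 361, 361, 400]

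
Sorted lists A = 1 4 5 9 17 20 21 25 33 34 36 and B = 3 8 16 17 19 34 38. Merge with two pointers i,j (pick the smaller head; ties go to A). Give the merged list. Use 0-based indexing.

[1, 3, 4, 5, 8, 9, 16, 17, 17, 19, 20, 21, 25, 33, 34, 34, 36, 38]

[i=0,j=0] A[i]=1<=B[j]=3 take 1 → i++
[i=1,j=0] A[i]=4>B[j]=3 take 3 → j++
[i=1,j=1] A[i]=4<=B[j]=8 take 4 → i++
[i=2,j=1] A[i]=5<=B[j]=8 take 5 → i++
[i=3,j=1] A[i]=9>B[j]=8 take 8 → j++
[i=3,j=2] A[i]=9<=B[j]=16 take 9 → i++
[i=4,j=2] A[i]=17>B[j]=16 take 16 → j++
[i=4,j=3] A[i]=17<=B[j]=17 take 17 → i++
[i=5,j=3] A[i]=20>B[j]=17 take 17 → j++
[i=5,j=4] A[i]=20>B[j]=19 take 19 → j++
[i=5,j=5] A[i]=20<=B[j]=34 take 20 → i++
[i=6,j=5] A[i]=21<=B[j]=34 take 21 → i++
[i=7,j=5] A[i]=25<=B[j]=34 take 25 → i++
[i=8,j=5] A[i]=33<=B[j]=34 take 33 → i++
[i=9,j=5] A[i]=34<=B[j]=34 take 34 → i++
[i=10,j=5] A[i]=36>B[j]=34 take 34 → j++
[i=10,j=6] A[i]=36<=B[j]=38 take 36 → i++
[i=11,j=6] A done, take B[j]=38 → j++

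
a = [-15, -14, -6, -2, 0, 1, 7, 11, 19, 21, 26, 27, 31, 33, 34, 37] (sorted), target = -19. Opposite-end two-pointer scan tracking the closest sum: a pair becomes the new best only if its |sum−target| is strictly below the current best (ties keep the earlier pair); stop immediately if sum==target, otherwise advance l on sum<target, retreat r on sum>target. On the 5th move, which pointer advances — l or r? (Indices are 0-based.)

l=0 r=15: -15+37=22 d=41 *, r--
l=0 r=14: -15+34=19 d=38 *, r--
l=0 r=13: -15+33=18 d=37 *, r--
l=0 r=12: -15+31=16 d=35 *, r--
l=0 r=11: -15+27=12 d=31 *, r--

r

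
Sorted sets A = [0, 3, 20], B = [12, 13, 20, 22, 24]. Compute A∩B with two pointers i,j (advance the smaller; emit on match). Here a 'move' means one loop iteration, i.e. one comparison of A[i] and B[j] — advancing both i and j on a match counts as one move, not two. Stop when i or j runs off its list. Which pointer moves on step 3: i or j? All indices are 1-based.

[i=1,j=1] 0<12 → i++
[i=2,j=1] 3<12 → i++
[i=3,j=1] 20>12 → j++

j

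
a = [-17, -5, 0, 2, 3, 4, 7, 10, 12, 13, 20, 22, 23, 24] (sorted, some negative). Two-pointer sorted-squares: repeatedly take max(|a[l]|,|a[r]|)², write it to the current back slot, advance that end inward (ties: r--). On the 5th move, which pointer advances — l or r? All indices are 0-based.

l

l=0 r=13: |-17|<=|24| out[13]=576, r--
l=0 r=12: |-17|<=|23| out[12]=529, r--
l=0 r=11: |-17|<=|22| out[11]=484, r--
l=0 r=10: |-17|<=|20| out[10]=400, r--
l=0 r=9: |-17|>|13| out[9]=289, l++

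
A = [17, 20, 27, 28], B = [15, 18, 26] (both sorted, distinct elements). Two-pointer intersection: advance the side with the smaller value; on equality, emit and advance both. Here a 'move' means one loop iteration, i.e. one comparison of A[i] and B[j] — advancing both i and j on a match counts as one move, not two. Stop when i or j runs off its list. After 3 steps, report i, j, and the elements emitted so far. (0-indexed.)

i=0 j=0: 17>15, j++
i=0 j=1: 17<18, i++
i=1 j=1: 20>18, j++

i=1, j=2, emitted=[]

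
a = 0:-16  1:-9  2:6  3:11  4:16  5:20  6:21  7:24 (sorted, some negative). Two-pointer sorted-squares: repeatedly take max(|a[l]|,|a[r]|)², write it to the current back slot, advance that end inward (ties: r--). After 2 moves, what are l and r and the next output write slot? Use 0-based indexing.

[0,7] |-16|<=|24| out[7]=576 → r--
[0,6] |-16|<=|21| out[6]=441 → r--

l=0, r=5, next write slot=5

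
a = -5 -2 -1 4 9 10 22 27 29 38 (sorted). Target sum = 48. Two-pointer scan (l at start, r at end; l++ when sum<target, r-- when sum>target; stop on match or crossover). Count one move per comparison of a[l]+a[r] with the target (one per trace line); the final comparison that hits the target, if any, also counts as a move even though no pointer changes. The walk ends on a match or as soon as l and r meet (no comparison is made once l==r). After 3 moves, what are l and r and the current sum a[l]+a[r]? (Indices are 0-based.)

l=3, r=9, sum=42

[0,9] -5+38=33 <48 → l++
[1,9] -2+38=36 <48 → l++
[2,9] -1+38=37 <48 → l++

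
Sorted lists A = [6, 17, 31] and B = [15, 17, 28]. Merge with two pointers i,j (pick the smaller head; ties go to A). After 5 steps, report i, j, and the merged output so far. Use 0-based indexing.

i=2, j=3, merged so far=[6, 15, 17, 17, 28]

i=0 j=0: A[i]=6<=B[j]=15 take 6, i++
i=1 j=0: A[i]=17>B[j]=15 take 15, j++
i=1 j=1: A[i]=17<=B[j]=17 take 17, i++
i=2 j=1: A[i]=31>B[j]=17 take 17, j++
i=2 j=2: A[i]=31>B[j]=28 take 28, j++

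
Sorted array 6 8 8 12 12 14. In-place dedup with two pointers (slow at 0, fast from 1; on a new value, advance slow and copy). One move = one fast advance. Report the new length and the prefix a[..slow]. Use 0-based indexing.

length 4; prefix = [6, 8, 12, 14]

slow=0 fast=1: a[fast]=8≠a[slow]=6 write a[1]=8, slow++,fast++
slow=1 fast=2: a[fast]=8=a[slow] dup, fast++
slow=1 fast=3: a[fast]=12≠a[slow]=8 write a[2]=12, slow++,fast++
slow=2 fast=4: a[fast]=12=a[slow] dup, fast++
slow=2 fast=5: a[fast]=14≠a[slow]=12 write a[3]=14, slow++,fast++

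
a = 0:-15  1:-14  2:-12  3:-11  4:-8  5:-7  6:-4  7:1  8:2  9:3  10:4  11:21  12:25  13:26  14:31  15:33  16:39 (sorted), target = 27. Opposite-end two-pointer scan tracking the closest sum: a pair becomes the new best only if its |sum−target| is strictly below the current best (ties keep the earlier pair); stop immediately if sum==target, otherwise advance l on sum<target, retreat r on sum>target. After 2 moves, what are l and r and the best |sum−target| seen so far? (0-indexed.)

l=0 r=16: -15+39=24 d=3 *, l++
l=1 r=16: -14+39=25 d=2 *, l++

l=2, r=16, best |Δ|=2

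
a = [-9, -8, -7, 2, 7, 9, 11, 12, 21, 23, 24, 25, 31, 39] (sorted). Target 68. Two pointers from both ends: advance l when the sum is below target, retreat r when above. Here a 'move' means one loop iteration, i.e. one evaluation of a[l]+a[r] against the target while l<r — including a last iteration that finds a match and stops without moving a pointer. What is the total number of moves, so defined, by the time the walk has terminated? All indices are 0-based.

l=0 r=13: -9+39=30 <68, l++
l=1 r=13: -8+39=31 <68, l++
l=2 r=13: -7+39=32 <68, l++
l=3 r=13: 2+39=41 <68, l++
l=4 r=13: 7+39=46 <68, l++
l=5 r=13: 9+39=48 <68, l++
l=6 r=13: 11+39=50 <68, l++
l=7 r=13: 12+39=51 <68, l++
l=8 r=13: 21+39=60 <68, l++
l=9 r=13: 23+39=62 <68, l++
l=10 r=13: 24+39=63 <68, l++
l=11 r=13: 25+39=64 <68, l++
l=12 r=13: 31+39=70 >68, r--

13 moves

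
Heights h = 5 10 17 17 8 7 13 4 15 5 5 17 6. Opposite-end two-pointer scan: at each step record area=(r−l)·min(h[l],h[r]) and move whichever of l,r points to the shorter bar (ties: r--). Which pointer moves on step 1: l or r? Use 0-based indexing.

l=0 r=12: min(5,6)*12=60 best=60 *, l++

l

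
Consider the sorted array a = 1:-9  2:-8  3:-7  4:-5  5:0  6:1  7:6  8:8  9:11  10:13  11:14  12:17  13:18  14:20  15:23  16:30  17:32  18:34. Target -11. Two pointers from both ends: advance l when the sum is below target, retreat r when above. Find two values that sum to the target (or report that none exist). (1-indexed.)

no pair

l=1 r=18: -9+34=25 >-11, r--
l=1 r=17: -9+32=23 >-11, r--
l=1 r=16: -9+30=21 >-11, r--
l=1 r=15: -9+23=14 >-11, r--
l=1 r=14: -9+20=11 >-11, r--
l=1 r=13: -9+18=9 >-11, r--
l=1 r=12: -9+17=8 >-11, r--
l=1 r=11: -9+14=5 >-11, r--
l=1 r=10: -9+13=4 >-11, r--
l=1 r=9: -9+11=2 >-11, r--
l=1 r=8: -9+8=-1 >-11, r--
l=1 r=7: -9+6=-3 >-11, r--
l=1 r=6: -9+1=-8 >-11, r--
l=1 r=5: -9+0=-9 >-11, r--
l=1 r=4: -9+-5=-14 <-11, l++
l=2 r=4: -8+-5=-13 <-11, l++
l=3 r=4: -7+-5=-12 <-11, l++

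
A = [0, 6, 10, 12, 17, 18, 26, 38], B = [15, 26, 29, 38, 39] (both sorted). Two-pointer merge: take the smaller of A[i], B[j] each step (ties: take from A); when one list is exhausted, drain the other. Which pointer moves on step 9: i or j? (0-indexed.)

j

[i=0,j=0] A[i]=0<=B[j]=15 take 0 → i++
[i=1,j=0] A[i]=6<=B[j]=15 take 6 → i++
[i=2,j=0] A[i]=10<=B[j]=15 take 10 → i++
[i=3,j=0] A[i]=12<=B[j]=15 take 12 → i++
[i=4,j=0] A[i]=17>B[j]=15 take 15 → j++
[i=4,j=1] A[i]=17<=B[j]=26 take 17 → i++
[i=5,j=1] A[i]=18<=B[j]=26 take 18 → i++
[i=6,j=1] A[i]=26<=B[j]=26 take 26 → i++
[i=7,j=1] A[i]=38>B[j]=26 take 26 → j++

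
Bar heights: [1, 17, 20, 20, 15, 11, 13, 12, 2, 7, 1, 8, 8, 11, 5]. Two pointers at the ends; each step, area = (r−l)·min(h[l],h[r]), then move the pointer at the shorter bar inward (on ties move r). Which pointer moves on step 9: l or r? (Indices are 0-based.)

r

l=0 r=14: min(1,5)*14=14 best=14 *, l++
l=1 r=14: min(17,5)*13=65 best=65 *, r--
l=1 r=13: min(17,11)*12=132 best=132 *, r--
l=1 r=12: min(17,8)*11=88 best=132, r--
l=1 r=11: min(17,8)*10=80 best=132, r--
l=1 r=10: min(17,1)*9=9 best=132, r--
l=1 r=9: min(17,7)*8=56 best=132, r--
l=1 r=8: min(17,2)*7=14 best=132, r--
l=1 r=7: min(17,12)*6=72 best=132, r--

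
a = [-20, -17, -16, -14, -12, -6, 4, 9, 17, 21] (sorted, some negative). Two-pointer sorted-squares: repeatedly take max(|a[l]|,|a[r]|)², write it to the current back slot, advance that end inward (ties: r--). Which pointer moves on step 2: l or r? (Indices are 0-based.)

l=0 r=9: |-20|<=|21| out[9]=441, r--
l=0 r=8: |-20|>|17| out[8]=400, l++

l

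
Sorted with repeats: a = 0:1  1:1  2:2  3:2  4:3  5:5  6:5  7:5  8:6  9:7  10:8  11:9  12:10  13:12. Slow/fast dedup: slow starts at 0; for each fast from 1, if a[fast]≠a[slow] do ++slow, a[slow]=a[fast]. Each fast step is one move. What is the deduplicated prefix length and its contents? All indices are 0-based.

length 10; prefix = [1, 2, 3, 5, 6, 7, 8, 9, 10, 12]

(s=0,f=1) a[fast]=1=a[slow] dup → fast++
(s=0,f=2) a[fast]=2≠a[slow]=1 write a[1]=2 → slow++,fast++
(s=1,f=3) a[fast]=2=a[slow] dup → fast++
(s=1,f=4) a[fast]=3≠a[slow]=2 write a[2]=3 → slow++,fast++
(s=2,f=5) a[fast]=5≠a[slow]=3 write a[3]=5 → slow++,fast++
(s=3,f=6) a[fast]=5=a[slow] dup → fast++
(s=3,f=7) a[fast]=5=a[slow] dup → fast++
(s=3,f=8) a[fast]=6≠a[slow]=5 write a[4]=6 → slow++,fast++
(s=4,f=9) a[fast]=7≠a[slow]=6 write a[5]=7 → slow++,fast++
(s=5,f=10) a[fast]=8≠a[slow]=7 write a[6]=8 → slow++,fast++
(s=6,f=11) a[fast]=9≠a[slow]=8 write a[7]=9 → slow++,fast++
(s=7,f=12) a[fast]=10≠a[slow]=9 write a[8]=10 → slow++,fast++
(s=8,f=13) a[fast]=12≠a[slow]=10 write a[9]=12 → slow++,fast++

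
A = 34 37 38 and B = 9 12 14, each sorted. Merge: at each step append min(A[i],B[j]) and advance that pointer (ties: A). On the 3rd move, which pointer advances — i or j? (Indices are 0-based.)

j

i=0 j=0: A[i]=34>B[j]=9 take 9, j++
i=0 j=1: A[i]=34>B[j]=12 take 12, j++
i=0 j=2: A[i]=34>B[j]=14 take 14, j++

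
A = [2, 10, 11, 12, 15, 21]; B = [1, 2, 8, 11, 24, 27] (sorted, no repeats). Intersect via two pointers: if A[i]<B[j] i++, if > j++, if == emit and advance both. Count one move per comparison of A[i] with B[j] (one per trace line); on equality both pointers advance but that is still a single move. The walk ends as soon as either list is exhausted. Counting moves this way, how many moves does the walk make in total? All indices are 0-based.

8 moves

i=0 j=0: 2>1, j++
i=0 j=1: 2==2 emit, i++,j++
i=1 j=2: 10>8, j++
i=1 j=3: 10<11, i++
i=2 j=3: 11==11 emit, i++,j++
i=3 j=4: 12<24, i++
i=4 j=4: 15<24, i++
i=5 j=4: 21<24, i++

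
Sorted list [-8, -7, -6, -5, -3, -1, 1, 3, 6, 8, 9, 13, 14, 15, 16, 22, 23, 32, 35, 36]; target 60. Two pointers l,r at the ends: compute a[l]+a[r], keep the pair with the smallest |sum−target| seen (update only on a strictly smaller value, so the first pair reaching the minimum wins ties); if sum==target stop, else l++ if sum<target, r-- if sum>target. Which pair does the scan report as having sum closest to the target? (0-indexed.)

pair (23, 36) with sum 59 (|Δ|=1)

[0,19] -8+36=28 d=32 * → l++
[1,19] -7+36=29 d=31 * → l++
[2,19] -6+36=30 d=30 * → l++
[3,19] -5+36=31 d=29 * → l++
[4,19] -3+36=33 d=27 * → l++
[5,19] -1+36=35 d=25 * → l++
[6,19] 1+36=37 d=23 * → l++
[7,19] 3+36=39 d=21 * → l++
[8,19] 6+36=42 d=18 * → l++
[9,19] 8+36=44 d=16 * → l++
[10,19] 9+36=45 d=15 * → l++
[11,19] 13+36=49 d=11 * → l++
[12,19] 14+36=50 d=10 * → l++
[13,19] 15+36=51 d=9 * → l++
[14,19] 16+36=52 d=8 * → l++
[15,19] 22+36=58 d=2 * → l++
[16,19] 23+36=59 d=1 * → l++
[17,19] 32+36=68 d=8 → r--
[17,18] 32+35=67 d=7 → r--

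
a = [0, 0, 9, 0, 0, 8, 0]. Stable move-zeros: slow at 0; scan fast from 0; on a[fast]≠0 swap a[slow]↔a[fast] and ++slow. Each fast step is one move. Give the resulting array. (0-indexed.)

(s=0,f=0) a[fast]=0 → fast++
(s=0,f=1) a[fast]=0 → fast++
(s=0,f=2) a[fast]=9≠0 swap→a[0]=9 → slow++,fast++
(s=1,f=3) a[fast]=0 → fast++
(s=1,f=4) a[fast]=0 → fast++
(s=1,f=5) a[fast]=8≠0 swap→a[1]=8 → slow++,fast++
(s=2,f=6) a[fast]=0 → fast++

[9, 8, 0, 0, 0, 0, 0]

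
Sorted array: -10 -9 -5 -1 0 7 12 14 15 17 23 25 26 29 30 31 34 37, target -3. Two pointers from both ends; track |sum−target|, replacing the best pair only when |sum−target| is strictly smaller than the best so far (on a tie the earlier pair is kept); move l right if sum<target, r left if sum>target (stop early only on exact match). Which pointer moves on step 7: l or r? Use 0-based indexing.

r

l=0 r=17: -10+37=27 d=30 *, r--
l=0 r=16: -10+34=24 d=27 *, r--
l=0 r=15: -10+31=21 d=24 *, r--
l=0 r=14: -10+30=20 d=23 *, r--
l=0 r=13: -10+29=19 d=22 *, r--
l=0 r=12: -10+26=16 d=19 *, r--
l=0 r=11: -10+25=15 d=18 *, r--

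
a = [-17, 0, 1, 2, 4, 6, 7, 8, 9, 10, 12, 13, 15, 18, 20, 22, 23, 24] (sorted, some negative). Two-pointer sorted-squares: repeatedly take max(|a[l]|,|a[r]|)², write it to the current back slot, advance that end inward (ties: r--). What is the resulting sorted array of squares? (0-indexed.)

[0, 1, 4, 16, 36, 49, 64, 81, 100, 144, 169, 225, 289, 324, 400, 484, 529, 576]

[0,17] |-17|<=|24| out[17]=576 → r--
[0,16] |-17|<=|23| out[16]=529 → r--
[0,15] |-17|<=|22| out[15]=484 → r--
[0,14] |-17|<=|20| out[14]=400 → r--
[0,13] |-17|<=|18| out[13]=324 → r--
[0,12] |-17|>|15| out[12]=289 → l++
[1,12] |0|<=|15| out[11]=225 → r--
[1,11] |0|<=|13| out[10]=169 → r--
[1,10] |0|<=|12| out[9]=144 → r--
[1,9] |0|<=|10| out[8]=100 → r--
[1,8] |0|<=|9| out[7]=81 → r--
[1,7] |0|<=|8| out[6]=64 → r--
[1,6] |0|<=|7| out[5]=49 → r--
[1,5] |0|<=|6| out[4]=36 → r--
[1,4] |0|<=|4| out[3]=16 → r--
[1,3] |0|<=|2| out[2]=4 → r--
[1,2] |0|<=|1| out[1]=1 → r--
[1,1] |0|<=|0| out[0]=0 → r--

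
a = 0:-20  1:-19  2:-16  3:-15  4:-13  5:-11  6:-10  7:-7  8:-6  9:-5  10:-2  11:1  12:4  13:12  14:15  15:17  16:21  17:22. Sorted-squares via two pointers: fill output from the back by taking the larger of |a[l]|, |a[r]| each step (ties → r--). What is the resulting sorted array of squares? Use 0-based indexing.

[1, 4, 16, 25, 36, 49, 100, 121, 144, 169, 225, 225, 256, 289, 361, 400, 441, 484]

l=0 r=17: |-20|<=|22| out[17]=484, r--
l=0 r=16: |-20|<=|21| out[16]=441, r--
l=0 r=15: |-20|>|17| out[15]=400, l++
l=1 r=15: |-19|>|17| out[14]=361, l++
l=2 r=15: |-16|<=|17| out[13]=289, r--
l=2 r=14: |-16|>|15| out[12]=256, l++
l=3 r=14: |-15|<=|15| out[11]=225, r--
l=3 r=13: |-15|>|12| out[10]=225, l++
l=4 r=13: |-13|>|12| out[9]=169, l++
l=5 r=13: |-11|<=|12| out[8]=144, r--
l=5 r=12: |-11|>|4| out[7]=121, l++
l=6 r=12: |-10|>|4| out[6]=100, l++
l=7 r=12: |-7|>|4| out[5]=49, l++
l=8 r=12: |-6|>|4| out[4]=36, l++
l=9 r=12: |-5|>|4| out[3]=25, l++
l=10 r=12: |-2|<=|4| out[2]=16, r--
l=10 r=11: |-2|>|1| out[1]=4, l++
l=11 r=11: |1|<=|1| out[0]=1, r--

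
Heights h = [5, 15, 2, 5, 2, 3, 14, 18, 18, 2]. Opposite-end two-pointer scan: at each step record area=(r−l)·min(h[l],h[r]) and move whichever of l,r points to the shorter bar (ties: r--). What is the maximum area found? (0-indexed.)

l=0 r=9: min(5,2)*9=18 best=18 *, r--
l=0 r=8: min(5,18)*8=40 best=40 *, l++
l=1 r=8: min(15,18)*7=105 best=105 *, l++
l=2 r=8: min(2,18)*6=12 best=105, l++
l=3 r=8: min(5,18)*5=25 best=105, l++
l=4 r=8: min(2,18)*4=8 best=105, l++
l=5 r=8: min(3,18)*3=9 best=105, l++
l=6 r=8: min(14,18)*2=28 best=105, l++
l=7 r=8: min(18,18)*1=18 best=105, r--

max area = 105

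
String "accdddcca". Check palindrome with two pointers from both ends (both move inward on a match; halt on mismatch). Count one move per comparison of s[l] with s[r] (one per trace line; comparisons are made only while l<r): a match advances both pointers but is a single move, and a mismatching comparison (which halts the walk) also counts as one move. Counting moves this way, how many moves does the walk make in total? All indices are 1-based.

[1,9] 'a'=='a' → l++,r--
[2,8] 'c'=='c' → l++,r--
[3,7] 'c'=='c' → l++,r--
[4,6] 'd'=='d' → l++,r--

4 moves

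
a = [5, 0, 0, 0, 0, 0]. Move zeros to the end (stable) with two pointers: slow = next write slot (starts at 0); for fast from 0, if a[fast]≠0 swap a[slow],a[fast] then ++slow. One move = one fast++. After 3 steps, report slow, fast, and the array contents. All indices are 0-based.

slow=1, fast=3, a=[5, 0, 0, 0, 0, 0]

slow=0 fast=0: a[fast]=5≠0 swap→a[0]=5, slow++,fast++
slow=1 fast=1: a[fast]=0, fast++
slow=1 fast=2: a[fast]=0, fast++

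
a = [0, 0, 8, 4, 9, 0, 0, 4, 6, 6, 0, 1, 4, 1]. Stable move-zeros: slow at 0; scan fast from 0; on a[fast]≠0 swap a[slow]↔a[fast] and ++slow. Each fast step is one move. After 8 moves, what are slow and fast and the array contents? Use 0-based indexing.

slow=0 fast=0: a[fast]=0, fast++
slow=0 fast=1: a[fast]=0, fast++
slow=0 fast=2: a[fast]=8≠0 swap→a[0]=8, slow++,fast++
slow=1 fast=3: a[fast]=4≠0 swap→a[1]=4, slow++,fast++
slow=2 fast=4: a[fast]=9≠0 swap→a[2]=9, slow++,fast++
slow=3 fast=5: a[fast]=0, fast++
slow=3 fast=6: a[fast]=0, fast++
slow=3 fast=7: a[fast]=4≠0 swap→a[3]=4, slow++,fast++

slow=4, fast=8, a=[8, 4, 9, 4, 0, 0, 0, 0, 6, 6, 0, 1, 4, 1]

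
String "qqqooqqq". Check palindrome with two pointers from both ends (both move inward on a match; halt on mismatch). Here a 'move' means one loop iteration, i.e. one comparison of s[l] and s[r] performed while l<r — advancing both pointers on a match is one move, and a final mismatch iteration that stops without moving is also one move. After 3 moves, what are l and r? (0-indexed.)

[0,7] 'q'=='q' → l++,r--
[1,6] 'q'=='q' → l++,r--
[2,5] 'q'=='q' → l++,r--

l=3, r=4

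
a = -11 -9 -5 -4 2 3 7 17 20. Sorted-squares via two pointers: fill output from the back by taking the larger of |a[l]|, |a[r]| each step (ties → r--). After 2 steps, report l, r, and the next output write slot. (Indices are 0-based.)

l=0 r=8: |-11|<=|20| out[8]=400, r--
l=0 r=7: |-11|<=|17| out[7]=289, r--

l=0, r=6, next write slot=6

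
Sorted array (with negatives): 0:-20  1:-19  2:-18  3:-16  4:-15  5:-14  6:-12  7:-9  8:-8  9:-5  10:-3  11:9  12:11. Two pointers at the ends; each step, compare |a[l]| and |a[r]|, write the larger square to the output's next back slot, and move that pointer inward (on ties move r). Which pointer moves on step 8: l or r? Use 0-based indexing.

r

l=0 r=12: |-20|>|11| out[12]=400, l++
l=1 r=12: |-19|>|11| out[11]=361, l++
l=2 r=12: |-18|>|11| out[10]=324, l++
l=3 r=12: |-16|>|11| out[9]=256, l++
l=4 r=12: |-15|>|11| out[8]=225, l++
l=5 r=12: |-14|>|11| out[7]=196, l++
l=6 r=12: |-12|>|11| out[6]=144, l++
l=7 r=12: |-9|<=|11| out[5]=121, r--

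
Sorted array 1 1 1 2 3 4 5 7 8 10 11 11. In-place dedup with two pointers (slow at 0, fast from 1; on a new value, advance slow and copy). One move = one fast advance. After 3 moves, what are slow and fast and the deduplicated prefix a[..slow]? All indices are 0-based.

slow=1, fast=4, prefix=[1, 2]

slow=0 fast=1: a[fast]=1=a[slow] dup, fast++
slow=0 fast=2: a[fast]=1=a[slow] dup, fast++
slow=0 fast=3: a[fast]=2≠a[slow]=1 write a[1]=2, slow++,fast++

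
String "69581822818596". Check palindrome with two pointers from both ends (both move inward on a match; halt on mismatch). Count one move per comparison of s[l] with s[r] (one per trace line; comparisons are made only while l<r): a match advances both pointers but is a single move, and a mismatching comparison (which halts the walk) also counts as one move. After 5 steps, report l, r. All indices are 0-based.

l=5, r=8

l=0 r=13: '6'=='6', l++,r--
l=1 r=12: '9'=='9', l++,r--
l=2 r=11: '5'=='5', l++,r--
l=3 r=10: '8'=='8', l++,r--
l=4 r=9: '1'=='1', l++,r--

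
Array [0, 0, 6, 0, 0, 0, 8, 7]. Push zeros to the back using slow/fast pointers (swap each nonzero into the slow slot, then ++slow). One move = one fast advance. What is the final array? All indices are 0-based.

slow=0 fast=0: a[fast]=0, fast++
slow=0 fast=1: a[fast]=0, fast++
slow=0 fast=2: a[fast]=6≠0 swap→a[0]=6, slow++,fast++
slow=1 fast=3: a[fast]=0, fast++
slow=1 fast=4: a[fast]=0, fast++
slow=1 fast=5: a[fast]=0, fast++
slow=1 fast=6: a[fast]=8≠0 swap→a[1]=8, slow++,fast++
slow=2 fast=7: a[fast]=7≠0 swap→a[2]=7, slow++,fast++

[6, 8, 7, 0, 0, 0, 0, 0]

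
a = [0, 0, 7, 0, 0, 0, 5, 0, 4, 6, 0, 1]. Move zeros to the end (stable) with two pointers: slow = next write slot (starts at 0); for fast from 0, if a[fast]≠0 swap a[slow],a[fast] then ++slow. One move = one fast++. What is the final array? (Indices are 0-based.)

slow=0 fast=0: a[fast]=0, fast++
slow=0 fast=1: a[fast]=0, fast++
slow=0 fast=2: a[fast]=7≠0 swap→a[0]=7, slow++,fast++
slow=1 fast=3: a[fast]=0, fast++
slow=1 fast=4: a[fast]=0, fast++
slow=1 fast=5: a[fast]=0, fast++
slow=1 fast=6: a[fast]=5≠0 swap→a[1]=5, slow++,fast++
slow=2 fast=7: a[fast]=0, fast++
slow=2 fast=8: a[fast]=4≠0 swap→a[2]=4, slow++,fast++
slow=3 fast=9: a[fast]=6≠0 swap→a[3]=6, slow++,fast++
slow=4 fast=10: a[fast]=0, fast++
slow=4 fast=11: a[fast]=1≠0 swap→a[4]=1, slow++,fast++

[7, 5, 4, 6, 1, 0, 0, 0, 0, 0, 0, 0]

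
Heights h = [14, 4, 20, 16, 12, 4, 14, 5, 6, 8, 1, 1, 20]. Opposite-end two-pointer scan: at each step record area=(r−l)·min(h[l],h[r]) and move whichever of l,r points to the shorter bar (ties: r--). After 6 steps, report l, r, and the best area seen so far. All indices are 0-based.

l=2, r=8, best area=200

l=0 r=12: min(14,20)*12=168 best=168 *, l++
l=1 r=12: min(4,20)*11=44 best=168, l++
l=2 r=12: min(20,20)*10=200 best=200 *, r--
l=2 r=11: min(20,1)*9=9 best=200, r--
l=2 r=10: min(20,1)*8=8 best=200, r--
l=2 r=9: min(20,8)*7=56 best=200, r--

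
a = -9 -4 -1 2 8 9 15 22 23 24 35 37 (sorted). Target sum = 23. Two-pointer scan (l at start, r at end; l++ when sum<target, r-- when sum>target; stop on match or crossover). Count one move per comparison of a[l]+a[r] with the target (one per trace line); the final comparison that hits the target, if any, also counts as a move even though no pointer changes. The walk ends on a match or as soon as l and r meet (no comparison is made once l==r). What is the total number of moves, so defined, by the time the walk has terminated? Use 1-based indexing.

l=1 r=12: -9+37=28 >23, r--
l=1 r=11: -9+35=26 >23, r--
l=1 r=10: -9+24=15 <23, l++
l=2 r=10: -4+24=20 <23, l++
l=3 r=10: -1+24=23, found

5 moves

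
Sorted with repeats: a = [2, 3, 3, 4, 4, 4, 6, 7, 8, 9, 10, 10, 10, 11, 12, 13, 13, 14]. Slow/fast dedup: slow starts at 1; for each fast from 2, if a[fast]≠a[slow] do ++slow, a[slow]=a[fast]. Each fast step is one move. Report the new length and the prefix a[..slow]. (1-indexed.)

slow=1 fast=2: a[fast]=3≠a[slow]=2 write a[2]=3, slow++,fast++
slow=2 fast=3: a[fast]=3=a[slow] dup, fast++
slow=2 fast=4: a[fast]=4≠a[slow]=3 write a[3]=4, slow++,fast++
slow=3 fast=5: a[fast]=4=a[slow] dup, fast++
slow=3 fast=6: a[fast]=4=a[slow] dup, fast++
slow=3 fast=7: a[fast]=6≠a[slow]=4 write a[4]=6, slow++,fast++
slow=4 fast=8: a[fast]=7≠a[slow]=6 write a[5]=7, slow++,fast++
slow=5 fast=9: a[fast]=8≠a[slow]=7 write a[6]=8, slow++,fast++
slow=6 fast=10: a[fast]=9≠a[slow]=8 write a[7]=9, slow++,fast++
slow=7 fast=11: a[fast]=10≠a[slow]=9 write a[8]=10, slow++,fast++
slow=8 fast=12: a[fast]=10=a[slow] dup, fast++
slow=8 fast=13: a[fast]=10=a[slow] dup, fast++
slow=8 fast=14: a[fast]=11≠a[slow]=10 write a[9]=11, slow++,fast++
slow=9 fast=15: a[fast]=12≠a[slow]=11 write a[10]=12, slow++,fast++
slow=10 fast=16: a[fast]=13≠a[slow]=12 write a[11]=13, slow++,fast++
slow=11 fast=17: a[fast]=13=a[slow] dup, fast++
slow=11 fast=18: a[fast]=14≠a[slow]=13 write a[12]=14, slow++,fast++

length 12; prefix = [2, 3, 4, 6, 7, 8, 9, 10, 11, 12, 13, 14]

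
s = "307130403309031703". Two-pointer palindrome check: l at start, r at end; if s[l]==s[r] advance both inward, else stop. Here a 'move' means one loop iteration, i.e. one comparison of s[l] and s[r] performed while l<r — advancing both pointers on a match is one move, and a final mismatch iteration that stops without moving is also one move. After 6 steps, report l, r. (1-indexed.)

l=7, r=12

l=1 r=18: '3'=='3', l++,r--
l=2 r=17: '0'=='0', l++,r--
l=3 r=16: '7'=='7', l++,r--
l=4 r=15: '1'=='1', l++,r--
l=5 r=14: '3'=='3', l++,r--
l=6 r=13: '0'=='0', l++,r--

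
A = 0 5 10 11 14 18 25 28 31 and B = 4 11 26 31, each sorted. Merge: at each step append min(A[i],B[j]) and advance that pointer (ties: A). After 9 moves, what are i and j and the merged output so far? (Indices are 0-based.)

i=7, j=2, merged so far=[0, 4, 5, 10, 11, 11, 14, 18, 25]

i=0 j=0: A[i]=0<=B[j]=4 take 0, i++
i=1 j=0: A[i]=5>B[j]=4 take 4, j++
i=1 j=1: A[i]=5<=B[j]=11 take 5, i++
i=2 j=1: A[i]=10<=B[j]=11 take 10, i++
i=3 j=1: A[i]=11<=B[j]=11 take 11, i++
i=4 j=1: A[i]=14>B[j]=11 take 11, j++
i=4 j=2: A[i]=14<=B[j]=26 take 14, i++
i=5 j=2: A[i]=18<=B[j]=26 take 18, i++
i=6 j=2: A[i]=25<=B[j]=26 take 25, i++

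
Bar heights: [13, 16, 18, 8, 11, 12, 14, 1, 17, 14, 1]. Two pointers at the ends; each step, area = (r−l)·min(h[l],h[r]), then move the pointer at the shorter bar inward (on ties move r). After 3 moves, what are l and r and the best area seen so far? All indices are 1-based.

l=2, r=9, best area=117

l=1 r=11: min(13,1)*10=10 best=10 *, r--
l=1 r=10: min(13,14)*9=117 best=117 *, l++
l=2 r=10: min(16,14)*8=112 best=117, r--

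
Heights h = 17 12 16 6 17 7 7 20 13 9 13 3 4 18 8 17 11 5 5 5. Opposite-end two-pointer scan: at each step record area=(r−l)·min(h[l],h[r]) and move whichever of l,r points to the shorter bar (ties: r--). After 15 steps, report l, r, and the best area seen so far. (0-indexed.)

[0,19] min(17,5)*19=95 best=95 * → r--
[0,18] min(17,5)*18=90 best=95 → r--
[0,17] min(17,5)*17=85 best=95 → r--
[0,16] min(17,11)*16=176 best=176 * → r--
[0,15] min(17,17)*15=255 best=255 * → r--
[0,14] min(17,8)*14=112 best=255 → r--
[0,13] min(17,18)*13=221 best=255 → l++
[1,13] min(12,18)*12=144 best=255 → l++
[2,13] min(16,18)*11=176 best=255 → l++
[3,13] min(6,18)*10=60 best=255 → l++
[4,13] min(17,18)*9=153 best=255 → l++
[5,13] min(7,18)*8=56 best=255 → l++
[6,13] min(7,18)*7=49 best=255 → l++
[7,13] min(20,18)*6=108 best=255 → r--
[7,12] min(20,4)*5=20 best=255 → r--

l=7, r=11, best area=255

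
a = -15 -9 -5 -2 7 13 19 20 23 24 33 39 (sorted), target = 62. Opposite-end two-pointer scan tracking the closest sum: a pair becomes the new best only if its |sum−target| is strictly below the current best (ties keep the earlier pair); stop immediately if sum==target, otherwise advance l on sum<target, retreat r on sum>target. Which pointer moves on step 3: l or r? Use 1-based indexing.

l

[1,12] -15+39=24 d=38 * → l++
[2,12] -9+39=30 d=32 * → l++
[3,12] -5+39=34 d=28 * → l++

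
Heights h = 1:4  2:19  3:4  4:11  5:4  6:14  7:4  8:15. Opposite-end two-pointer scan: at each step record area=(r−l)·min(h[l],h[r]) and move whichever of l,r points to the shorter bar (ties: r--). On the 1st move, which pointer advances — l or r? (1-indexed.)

[1,8] min(4,15)*7=28 best=28 * → l++

l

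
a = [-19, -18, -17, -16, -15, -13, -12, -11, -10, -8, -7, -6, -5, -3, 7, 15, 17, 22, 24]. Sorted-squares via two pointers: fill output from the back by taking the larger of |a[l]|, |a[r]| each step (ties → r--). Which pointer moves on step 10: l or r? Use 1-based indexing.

l

l=1 r=19: |-19|<=|24| out[19]=576, r--
l=1 r=18: |-19|<=|22| out[18]=484, r--
l=1 r=17: |-19|>|17| out[17]=361, l++
l=2 r=17: |-18|>|17| out[16]=324, l++
l=3 r=17: |-17|<=|17| out[15]=289, r--
l=3 r=16: |-17|>|15| out[14]=289, l++
l=4 r=16: |-16|>|15| out[13]=256, l++
l=5 r=16: |-15|<=|15| out[12]=225, r--
l=5 r=15: |-15|>|7| out[11]=225, l++
l=6 r=15: |-13|>|7| out[10]=169, l++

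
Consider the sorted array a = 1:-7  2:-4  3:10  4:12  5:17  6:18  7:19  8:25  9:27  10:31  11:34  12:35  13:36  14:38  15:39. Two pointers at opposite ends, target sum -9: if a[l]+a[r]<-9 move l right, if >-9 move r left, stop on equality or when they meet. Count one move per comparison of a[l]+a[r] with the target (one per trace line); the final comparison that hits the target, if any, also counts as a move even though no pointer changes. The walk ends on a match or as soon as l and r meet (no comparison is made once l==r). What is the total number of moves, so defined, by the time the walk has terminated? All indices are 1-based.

[1,15] -7+39=32 >-9 → r--
[1,14] -7+38=31 >-9 → r--
[1,13] -7+36=29 >-9 → r--
[1,12] -7+35=28 >-9 → r--
[1,11] -7+34=27 >-9 → r--
[1,10] -7+31=24 >-9 → r--
[1,9] -7+27=20 >-9 → r--
[1,8] -7+25=18 >-9 → r--
[1,7] -7+19=12 >-9 → r--
[1,6] -7+18=11 >-9 → r--
[1,5] -7+17=10 >-9 → r--
[1,4] -7+12=5 >-9 → r--
[1,3] -7+10=3 >-9 → r--
[1,2] -7+-4=-11 <-9 → l++

14 moves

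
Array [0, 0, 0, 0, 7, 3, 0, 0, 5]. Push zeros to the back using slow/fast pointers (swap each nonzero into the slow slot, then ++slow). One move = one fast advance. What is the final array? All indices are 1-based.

[7, 3, 5, 0, 0, 0, 0, 0, 0]

slow=1 fast=1: a[fast]=0, fast++
slow=1 fast=2: a[fast]=0, fast++
slow=1 fast=3: a[fast]=0, fast++
slow=1 fast=4: a[fast]=0, fast++
slow=1 fast=5: a[fast]=7≠0 swap→a[1]=7, slow++,fast++
slow=2 fast=6: a[fast]=3≠0 swap→a[2]=3, slow++,fast++
slow=3 fast=7: a[fast]=0, fast++
slow=3 fast=8: a[fast]=0, fast++
slow=3 fast=9: a[fast]=5≠0 swap→a[3]=5, slow++,fast++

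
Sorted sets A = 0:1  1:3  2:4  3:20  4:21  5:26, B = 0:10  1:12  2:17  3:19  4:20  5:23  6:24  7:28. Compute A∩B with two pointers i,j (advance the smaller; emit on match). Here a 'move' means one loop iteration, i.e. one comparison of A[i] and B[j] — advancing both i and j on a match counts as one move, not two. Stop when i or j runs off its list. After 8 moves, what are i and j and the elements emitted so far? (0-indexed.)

i=0 j=0: 1<10, i++
i=1 j=0: 3<10, i++
i=2 j=0: 4<10, i++
i=3 j=0: 20>10, j++
i=3 j=1: 20>12, j++
i=3 j=2: 20>17, j++
i=3 j=3: 20>19, j++
i=3 j=4: 20==20 emit, i++,j++

i=4, j=5, emitted=[20]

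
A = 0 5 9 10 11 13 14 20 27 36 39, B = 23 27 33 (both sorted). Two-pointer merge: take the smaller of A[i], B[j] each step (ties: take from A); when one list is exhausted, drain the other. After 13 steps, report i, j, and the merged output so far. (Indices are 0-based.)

[i=0,j=0] A[i]=0<=B[j]=23 take 0 → i++
[i=1,j=0] A[i]=5<=B[j]=23 take 5 → i++
[i=2,j=0] A[i]=9<=B[j]=23 take 9 → i++
[i=3,j=0] A[i]=10<=B[j]=23 take 10 → i++
[i=4,j=0] A[i]=11<=B[j]=23 take 11 → i++
[i=5,j=0] A[i]=13<=B[j]=23 take 13 → i++
[i=6,j=0] A[i]=14<=B[j]=23 take 14 → i++
[i=7,j=0] A[i]=20<=B[j]=23 take 20 → i++
[i=8,j=0] A[i]=27>B[j]=23 take 23 → j++
[i=8,j=1] A[i]=27<=B[j]=27 take 27 → i++
[i=9,j=1] A[i]=36>B[j]=27 take 27 → j++
[i=9,j=2] A[i]=36>B[j]=33 take 33 → j++
[i=9,j=3] B done, take A[i]=36 → i++

i=10, j=3, merged so far=[0, 5, 9, 10, 11, 13, 14, 20, 23, 27, 27, 33, 36]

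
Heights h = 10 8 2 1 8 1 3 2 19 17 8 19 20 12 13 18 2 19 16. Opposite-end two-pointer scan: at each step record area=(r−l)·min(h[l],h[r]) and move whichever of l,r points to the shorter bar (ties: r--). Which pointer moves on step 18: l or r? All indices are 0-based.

l

[0,18] min(10,16)*18=180 best=180 * → l++
[1,18] min(8,16)*17=136 best=180 → l++
[2,18] min(2,16)*16=32 best=180 → l++
[3,18] min(1,16)*15=15 best=180 → l++
[4,18] min(8,16)*14=112 best=180 → l++
[5,18] min(1,16)*13=13 best=180 → l++
[6,18] min(3,16)*12=36 best=180 → l++
[7,18] min(2,16)*11=22 best=180 → l++
[8,18] min(19,16)*10=160 best=180 → r--
[8,17] min(19,19)*9=171 best=180 → r--
[8,16] min(19,2)*8=16 best=180 → r--
[8,15] min(19,18)*7=126 best=180 → r--
[8,14] min(19,13)*6=78 best=180 → r--
[8,13] min(19,12)*5=60 best=180 → r--
[8,12] min(19,20)*4=76 best=180 → l++
[9,12] min(17,20)*3=51 best=180 → l++
[10,12] min(8,20)*2=16 best=180 → l++
[11,12] min(19,20)*1=19 best=180 → l++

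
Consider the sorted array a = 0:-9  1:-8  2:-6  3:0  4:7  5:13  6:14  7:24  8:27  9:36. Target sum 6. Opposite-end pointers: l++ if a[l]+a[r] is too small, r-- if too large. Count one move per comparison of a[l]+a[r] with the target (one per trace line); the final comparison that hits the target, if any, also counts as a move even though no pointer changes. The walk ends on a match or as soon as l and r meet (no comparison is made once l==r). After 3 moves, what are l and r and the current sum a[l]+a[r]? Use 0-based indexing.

[0,9] -9+36=27 >6 → r--
[0,8] -9+27=18 >6 → r--
[0,7] -9+24=15 >6 → r--

l=0, r=6, sum=5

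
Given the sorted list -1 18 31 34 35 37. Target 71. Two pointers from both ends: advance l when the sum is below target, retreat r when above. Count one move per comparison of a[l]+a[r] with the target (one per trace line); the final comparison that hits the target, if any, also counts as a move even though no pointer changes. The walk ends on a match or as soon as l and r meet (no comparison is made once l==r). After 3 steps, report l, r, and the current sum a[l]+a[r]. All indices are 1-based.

l=4, r=6, sum=71

[1,6] -1+37=36 <71 → l++
[2,6] 18+37=55 <71 → l++
[3,6] 31+37=68 <71 → l++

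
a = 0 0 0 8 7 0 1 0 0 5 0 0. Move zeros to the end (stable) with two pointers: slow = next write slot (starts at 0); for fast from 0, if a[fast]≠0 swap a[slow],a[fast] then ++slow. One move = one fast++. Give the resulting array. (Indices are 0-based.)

[8, 7, 1, 5, 0, 0, 0, 0, 0, 0, 0, 0]

slow=0 fast=0: a[fast]=0, fast++
slow=0 fast=1: a[fast]=0, fast++
slow=0 fast=2: a[fast]=0, fast++
slow=0 fast=3: a[fast]=8≠0 swap→a[0]=8, slow++,fast++
slow=1 fast=4: a[fast]=7≠0 swap→a[1]=7, slow++,fast++
slow=2 fast=5: a[fast]=0, fast++
slow=2 fast=6: a[fast]=1≠0 swap→a[2]=1, slow++,fast++
slow=3 fast=7: a[fast]=0, fast++
slow=3 fast=8: a[fast]=0, fast++
slow=3 fast=9: a[fast]=5≠0 swap→a[3]=5, slow++,fast++
slow=4 fast=10: a[fast]=0, fast++
slow=4 fast=11: a[fast]=0, fast++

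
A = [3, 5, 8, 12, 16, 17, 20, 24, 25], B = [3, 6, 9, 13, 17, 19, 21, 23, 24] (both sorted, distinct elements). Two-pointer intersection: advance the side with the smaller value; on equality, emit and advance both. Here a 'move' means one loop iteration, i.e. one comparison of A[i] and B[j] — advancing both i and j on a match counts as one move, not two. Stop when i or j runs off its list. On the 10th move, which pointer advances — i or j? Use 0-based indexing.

j

i=0 j=0: 3==3 emit, i++,j++
i=1 j=1: 5<6, i++
i=2 j=1: 8>6, j++
i=2 j=2: 8<9, i++
i=3 j=2: 12>9, j++
i=3 j=3: 12<13, i++
i=4 j=3: 16>13, j++
i=4 j=4: 16<17, i++
i=5 j=4: 17==17 emit, i++,j++
i=6 j=5: 20>19, j++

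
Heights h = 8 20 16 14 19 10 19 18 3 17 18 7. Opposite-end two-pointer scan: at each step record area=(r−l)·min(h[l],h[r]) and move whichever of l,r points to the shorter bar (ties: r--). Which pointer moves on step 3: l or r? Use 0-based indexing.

l=0 r=11: min(8,7)*11=77 best=77 *, r--
l=0 r=10: min(8,18)*10=80 best=80 *, l++
l=1 r=10: min(20,18)*9=162 best=162 *, r--

r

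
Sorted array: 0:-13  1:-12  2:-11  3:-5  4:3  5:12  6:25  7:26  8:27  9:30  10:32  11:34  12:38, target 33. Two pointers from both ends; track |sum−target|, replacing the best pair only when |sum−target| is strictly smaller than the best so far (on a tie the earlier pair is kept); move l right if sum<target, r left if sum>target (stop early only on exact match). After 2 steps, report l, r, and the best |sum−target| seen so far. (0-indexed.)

l=0 r=12: -13+38=25 d=8 *, l++
l=1 r=12: -12+38=26 d=7 *, l++

l=2, r=12, best |Δ|=7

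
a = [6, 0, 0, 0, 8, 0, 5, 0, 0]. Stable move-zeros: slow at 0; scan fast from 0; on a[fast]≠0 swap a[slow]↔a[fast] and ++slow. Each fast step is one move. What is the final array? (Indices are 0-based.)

slow=0 fast=0: a[fast]=6≠0 swap→a[0]=6, slow++,fast++
slow=1 fast=1: a[fast]=0, fast++
slow=1 fast=2: a[fast]=0, fast++
slow=1 fast=3: a[fast]=0, fast++
slow=1 fast=4: a[fast]=8≠0 swap→a[1]=8, slow++,fast++
slow=2 fast=5: a[fast]=0, fast++
slow=2 fast=6: a[fast]=5≠0 swap→a[2]=5, slow++,fast++
slow=3 fast=7: a[fast]=0, fast++
slow=3 fast=8: a[fast]=0, fast++

[6, 8, 5, 0, 0, 0, 0, 0, 0]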